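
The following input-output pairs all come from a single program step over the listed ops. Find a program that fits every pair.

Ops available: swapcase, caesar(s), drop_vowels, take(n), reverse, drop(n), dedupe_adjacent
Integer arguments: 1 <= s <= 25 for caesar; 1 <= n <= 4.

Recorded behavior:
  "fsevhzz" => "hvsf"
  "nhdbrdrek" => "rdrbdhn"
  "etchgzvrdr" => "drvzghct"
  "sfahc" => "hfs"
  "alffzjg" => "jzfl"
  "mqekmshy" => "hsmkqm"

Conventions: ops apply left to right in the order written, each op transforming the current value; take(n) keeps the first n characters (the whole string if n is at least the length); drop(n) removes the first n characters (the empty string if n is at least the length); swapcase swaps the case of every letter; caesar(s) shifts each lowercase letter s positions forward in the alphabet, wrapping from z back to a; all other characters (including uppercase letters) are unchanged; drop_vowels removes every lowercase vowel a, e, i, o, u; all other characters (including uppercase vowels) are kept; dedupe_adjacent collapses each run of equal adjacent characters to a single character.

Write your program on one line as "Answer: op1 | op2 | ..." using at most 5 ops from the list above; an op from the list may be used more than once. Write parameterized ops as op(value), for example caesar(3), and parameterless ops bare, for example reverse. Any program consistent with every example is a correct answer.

dedupe_adjacent | reverse | drop_vowels | drop(1)

Check, running the answer program on each example:
  "fsevhzz" -> "fsevhz" -> "zhvesf" -> "zhvsf" -> "hvsf"
  "nhdbrdrek" -> "nhdbrdrek" -> "kerdrbdhn" -> "krdrbdhn" -> "rdrbdhn"
  "etchgzvrdr" -> "etchgzvrdr" -> "rdrvzghcte" -> "rdrvzghct" -> "drvzghct"
  "sfahc" -> "sfahc" -> "chafs" -> "chfs" -> "hfs"
  "alffzjg" -> "alfzjg" -> "gjzfla" -> "gjzfl" -> "jzfl"
  "mqekmshy" -> "mqekmshy" -> "yhsmkeqm" -> "yhsmkqm" -> "hsmkqm"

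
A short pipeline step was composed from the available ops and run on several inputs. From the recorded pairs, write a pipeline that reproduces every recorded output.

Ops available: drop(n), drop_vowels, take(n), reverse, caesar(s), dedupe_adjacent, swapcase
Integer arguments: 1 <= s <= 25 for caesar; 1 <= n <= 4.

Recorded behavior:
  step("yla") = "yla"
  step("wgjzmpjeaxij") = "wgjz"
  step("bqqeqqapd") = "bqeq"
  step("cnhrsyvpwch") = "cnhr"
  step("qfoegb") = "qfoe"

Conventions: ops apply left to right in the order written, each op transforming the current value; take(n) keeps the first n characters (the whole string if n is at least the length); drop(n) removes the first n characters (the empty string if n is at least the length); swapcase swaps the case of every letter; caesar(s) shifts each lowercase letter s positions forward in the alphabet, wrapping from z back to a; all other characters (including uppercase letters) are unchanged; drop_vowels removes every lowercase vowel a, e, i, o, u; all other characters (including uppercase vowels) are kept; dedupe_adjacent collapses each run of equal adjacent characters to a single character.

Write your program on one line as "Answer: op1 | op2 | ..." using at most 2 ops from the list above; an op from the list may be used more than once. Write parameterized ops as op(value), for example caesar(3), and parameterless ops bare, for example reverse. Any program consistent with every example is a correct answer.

dedupe_adjacent | take(4)

Check, running the answer program on each example:
  "yla" -> "yla" -> "yla"
  "wgjzmpjeaxij" -> "wgjzmpjeaxij" -> "wgjz"
  "bqqeqqapd" -> "bqeqapd" -> "bqeq"
  "cnhrsyvpwch" -> "cnhrsyvpwch" -> "cnhr"
  "qfoegb" -> "qfoegb" -> "qfoe"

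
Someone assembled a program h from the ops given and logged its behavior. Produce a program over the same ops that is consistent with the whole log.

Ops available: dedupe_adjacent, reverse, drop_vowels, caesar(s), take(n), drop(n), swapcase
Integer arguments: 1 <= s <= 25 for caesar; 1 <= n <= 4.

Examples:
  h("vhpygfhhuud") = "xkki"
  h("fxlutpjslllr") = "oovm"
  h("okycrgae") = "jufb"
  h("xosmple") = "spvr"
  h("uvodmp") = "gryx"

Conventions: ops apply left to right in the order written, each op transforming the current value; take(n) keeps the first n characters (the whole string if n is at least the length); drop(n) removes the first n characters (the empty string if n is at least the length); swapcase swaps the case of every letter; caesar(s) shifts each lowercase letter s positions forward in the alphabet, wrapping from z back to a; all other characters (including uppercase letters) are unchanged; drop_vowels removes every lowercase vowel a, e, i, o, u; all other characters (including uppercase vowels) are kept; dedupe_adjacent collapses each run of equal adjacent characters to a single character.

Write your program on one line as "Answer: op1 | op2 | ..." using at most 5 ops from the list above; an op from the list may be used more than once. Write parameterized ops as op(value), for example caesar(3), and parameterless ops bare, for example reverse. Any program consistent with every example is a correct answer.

caesar(3) | reverse | drop(2) | take(4)

Check, running the answer program on each example:
  "vhpygfhhuud" -> "yksbjikkxxg" -> "gxxkkijbsky" -> "xkkijbsky" -> "xkki"
  "fxlutpjslllr" -> "iaoxwsmvooou" -> "uooovmswxoai" -> "oovmswxoai" -> "oovm"
  "okycrgae" -> "rnbfujdh" -> "hdjufbnr" -> "jufbnr" -> "jufb"
  "xosmple" -> "arvpsoh" -> "hospvra" -> "spvra" -> "spvr"
  "uvodmp" -> "xyrgps" -> "spgryx" -> "gryx" -> "gryx"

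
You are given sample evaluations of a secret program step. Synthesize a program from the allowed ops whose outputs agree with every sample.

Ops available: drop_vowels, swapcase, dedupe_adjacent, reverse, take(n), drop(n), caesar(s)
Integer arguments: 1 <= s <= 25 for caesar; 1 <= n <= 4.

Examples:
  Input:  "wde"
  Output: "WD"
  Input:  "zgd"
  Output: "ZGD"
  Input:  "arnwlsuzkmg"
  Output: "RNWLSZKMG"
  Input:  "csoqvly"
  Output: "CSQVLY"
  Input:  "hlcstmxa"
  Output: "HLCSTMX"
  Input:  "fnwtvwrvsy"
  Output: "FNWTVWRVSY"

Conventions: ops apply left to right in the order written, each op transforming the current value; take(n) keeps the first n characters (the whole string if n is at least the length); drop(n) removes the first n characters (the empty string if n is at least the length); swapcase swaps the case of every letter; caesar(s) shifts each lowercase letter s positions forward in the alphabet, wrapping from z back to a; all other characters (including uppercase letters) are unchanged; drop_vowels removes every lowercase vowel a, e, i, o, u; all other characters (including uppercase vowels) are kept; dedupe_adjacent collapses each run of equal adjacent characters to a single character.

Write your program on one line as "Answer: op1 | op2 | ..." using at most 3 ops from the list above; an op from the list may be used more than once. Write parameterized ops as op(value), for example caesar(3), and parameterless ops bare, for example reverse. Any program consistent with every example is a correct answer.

drop_vowels | swapcase

Check, running the answer program on each example:
  "wde" -> "wd" -> "WD"
  "zgd" -> "zgd" -> "ZGD"
  "arnwlsuzkmg" -> "rnwlszkmg" -> "RNWLSZKMG"
  "csoqvly" -> "csqvly" -> "CSQVLY"
  "hlcstmxa" -> "hlcstmx" -> "HLCSTMX"
  "fnwtvwrvsy" -> "fnwtvwrvsy" -> "FNWTVWRVSY"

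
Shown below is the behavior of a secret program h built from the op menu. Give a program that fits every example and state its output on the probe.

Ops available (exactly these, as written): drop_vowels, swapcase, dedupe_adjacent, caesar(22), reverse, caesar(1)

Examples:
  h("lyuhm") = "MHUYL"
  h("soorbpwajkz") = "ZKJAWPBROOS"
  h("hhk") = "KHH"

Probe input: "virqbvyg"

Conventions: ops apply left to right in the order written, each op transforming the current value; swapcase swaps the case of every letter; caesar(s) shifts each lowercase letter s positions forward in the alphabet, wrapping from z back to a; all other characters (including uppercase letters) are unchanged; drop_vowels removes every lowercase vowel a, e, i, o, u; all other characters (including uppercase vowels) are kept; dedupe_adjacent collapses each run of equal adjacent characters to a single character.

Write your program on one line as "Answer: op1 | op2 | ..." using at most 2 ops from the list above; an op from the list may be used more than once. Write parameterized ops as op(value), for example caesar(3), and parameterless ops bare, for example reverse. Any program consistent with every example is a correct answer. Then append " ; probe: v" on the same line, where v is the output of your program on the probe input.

swapcase | reverse ; probe: "GYVBQRIV"

Check, running the answer program on each example:
  "lyuhm" -> "LYUHM" -> "MHUYL"
  "soorbpwajkz" -> "SOORBPWAJKZ" -> "ZKJAWPBROOS"
  "hhk" -> "HHK" -> "KHH"
  probe: "virqbvyg" -> "VIRQBVYG" -> "GYVBQRIV"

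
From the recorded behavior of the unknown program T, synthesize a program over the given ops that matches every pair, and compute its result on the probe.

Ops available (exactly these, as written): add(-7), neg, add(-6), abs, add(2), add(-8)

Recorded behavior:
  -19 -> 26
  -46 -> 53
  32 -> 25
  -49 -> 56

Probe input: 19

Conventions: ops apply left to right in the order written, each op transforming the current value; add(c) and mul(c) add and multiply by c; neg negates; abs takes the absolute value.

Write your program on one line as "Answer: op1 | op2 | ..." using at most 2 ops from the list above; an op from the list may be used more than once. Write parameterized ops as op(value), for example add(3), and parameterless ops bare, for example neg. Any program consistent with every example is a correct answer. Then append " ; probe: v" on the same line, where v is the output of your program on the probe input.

add(-7) | abs ; probe: 12

Check, running the answer program on each example:
  -19 -> -26 -> 26
  -46 -> -53 -> 53
  32 -> 25 -> 25
  -49 -> -56 -> 56
  probe: 19 -> 12 -> 12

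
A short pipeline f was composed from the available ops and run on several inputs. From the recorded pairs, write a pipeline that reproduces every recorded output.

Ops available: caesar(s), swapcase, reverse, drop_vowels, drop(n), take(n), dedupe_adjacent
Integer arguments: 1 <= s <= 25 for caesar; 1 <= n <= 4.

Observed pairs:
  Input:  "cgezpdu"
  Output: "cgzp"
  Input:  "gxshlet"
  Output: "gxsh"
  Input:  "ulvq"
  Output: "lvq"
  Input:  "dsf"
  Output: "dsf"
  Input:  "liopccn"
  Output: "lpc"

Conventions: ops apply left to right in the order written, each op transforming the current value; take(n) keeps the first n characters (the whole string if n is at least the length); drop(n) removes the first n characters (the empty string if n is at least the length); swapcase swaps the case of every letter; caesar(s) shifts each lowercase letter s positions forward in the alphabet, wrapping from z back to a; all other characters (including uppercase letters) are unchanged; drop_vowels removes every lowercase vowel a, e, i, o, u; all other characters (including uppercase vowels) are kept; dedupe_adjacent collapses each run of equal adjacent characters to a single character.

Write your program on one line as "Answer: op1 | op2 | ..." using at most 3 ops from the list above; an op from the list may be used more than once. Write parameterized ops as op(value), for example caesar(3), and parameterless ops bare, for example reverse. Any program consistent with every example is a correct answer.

drop_vowels | take(4) | dedupe_adjacent

Check, running the answer program on each example:
  "cgezpdu" -> "cgzpd" -> "cgzp" -> "cgzp"
  "gxshlet" -> "gxshlt" -> "gxsh" -> "gxsh"
  "ulvq" -> "lvq" -> "lvq" -> "lvq"
  "dsf" -> "dsf" -> "dsf" -> "dsf"
  "liopccn" -> "lpccn" -> "lpcc" -> "lpc"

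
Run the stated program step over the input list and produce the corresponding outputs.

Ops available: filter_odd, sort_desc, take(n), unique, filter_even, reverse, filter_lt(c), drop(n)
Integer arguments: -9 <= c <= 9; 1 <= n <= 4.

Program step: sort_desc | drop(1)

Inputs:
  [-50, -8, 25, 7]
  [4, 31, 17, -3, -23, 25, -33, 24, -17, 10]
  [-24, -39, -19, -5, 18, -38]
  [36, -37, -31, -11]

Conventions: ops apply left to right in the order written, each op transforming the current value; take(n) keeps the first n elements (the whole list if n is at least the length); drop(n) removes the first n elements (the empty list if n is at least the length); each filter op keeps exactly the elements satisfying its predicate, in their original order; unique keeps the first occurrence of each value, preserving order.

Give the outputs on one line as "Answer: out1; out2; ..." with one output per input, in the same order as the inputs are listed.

Execution, op by op:
  [-50, -8, 25, 7] -> [25, 7, -8, -50] -> [7, -8, -50]
  [4, 31, 17, -3, -23, 25, -33, 24, -17, 10] -> [31, 25, 24, 17, 10, 4, -3, -17, -23, -33] -> [25, 24, 17, 10, 4, -3, -17, -23, -33]
  [-24, -39, -19, -5, 18, -38] -> [18, -5, -19, -24, -38, -39] -> [-5, -19, -24, -38, -39]
  [36, -37, -31, -11] -> [36, -11, -31, -37] -> [-11, -31, -37]

[7, -8, -50]; [25, 24, 17, 10, 4, -3, -17, -23, -33]; [-5, -19, -24, -38, -39]; [-11, -31, -37]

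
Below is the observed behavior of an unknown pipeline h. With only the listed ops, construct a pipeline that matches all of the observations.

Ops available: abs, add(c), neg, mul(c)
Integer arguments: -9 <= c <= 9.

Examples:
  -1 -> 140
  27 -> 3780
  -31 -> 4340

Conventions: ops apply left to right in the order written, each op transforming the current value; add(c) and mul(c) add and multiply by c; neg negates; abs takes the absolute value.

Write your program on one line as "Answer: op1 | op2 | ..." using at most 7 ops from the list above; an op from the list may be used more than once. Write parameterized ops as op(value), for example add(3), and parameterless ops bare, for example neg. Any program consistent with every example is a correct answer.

mul(-4) | neg | abs | mul(7) | neg | mul(-5)

Check, running the answer program on each example:
  -1 -> 4 -> -4 -> 4 -> 28 -> -28 -> 140
  27 -> -108 -> 108 -> 108 -> 756 -> -756 -> 3780
  -31 -> 124 -> -124 -> 124 -> 868 -> -868 -> 4340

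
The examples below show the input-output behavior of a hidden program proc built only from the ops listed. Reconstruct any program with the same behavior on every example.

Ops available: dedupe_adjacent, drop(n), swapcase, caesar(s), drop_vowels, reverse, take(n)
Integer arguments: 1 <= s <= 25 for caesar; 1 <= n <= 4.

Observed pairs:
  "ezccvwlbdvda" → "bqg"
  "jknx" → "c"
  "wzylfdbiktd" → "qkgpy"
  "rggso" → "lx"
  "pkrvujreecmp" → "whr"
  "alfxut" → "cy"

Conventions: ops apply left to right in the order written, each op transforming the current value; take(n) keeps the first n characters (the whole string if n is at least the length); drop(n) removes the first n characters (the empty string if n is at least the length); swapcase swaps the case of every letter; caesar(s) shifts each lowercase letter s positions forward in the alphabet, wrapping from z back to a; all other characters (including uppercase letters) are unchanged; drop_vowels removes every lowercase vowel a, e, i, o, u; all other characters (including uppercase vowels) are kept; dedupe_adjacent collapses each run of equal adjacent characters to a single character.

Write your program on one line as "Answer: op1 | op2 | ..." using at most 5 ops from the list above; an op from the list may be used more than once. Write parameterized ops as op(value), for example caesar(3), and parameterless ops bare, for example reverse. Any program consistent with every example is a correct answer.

drop_vowels | caesar(5) | drop_vowels | drop(2)

Check, running the answer program on each example:
  "ezccvwlbdvda" -> "zccvwlbdvd" -> "ehhabqgiai" -> "hhbqg" -> "bqg"
  "jknx" -> "jknx" -> "opsc" -> "psc" -> "c"
  "wzylfdbiktd" -> "wzylfdbktd" -> "bedqkigpyi" -> "bdqkgpy" -> "qkgpy"
  "rggso" -> "rggs" -> "wllx" -> "wllx" -> "lx"
  "pkrvujreecmp" -> "pkrvjrcmp" -> "upwaowhru" -> "pwwhr" -> "whr"
  "alfxut" -> "lfxt" -> "qkcy" -> "qkcy" -> "cy"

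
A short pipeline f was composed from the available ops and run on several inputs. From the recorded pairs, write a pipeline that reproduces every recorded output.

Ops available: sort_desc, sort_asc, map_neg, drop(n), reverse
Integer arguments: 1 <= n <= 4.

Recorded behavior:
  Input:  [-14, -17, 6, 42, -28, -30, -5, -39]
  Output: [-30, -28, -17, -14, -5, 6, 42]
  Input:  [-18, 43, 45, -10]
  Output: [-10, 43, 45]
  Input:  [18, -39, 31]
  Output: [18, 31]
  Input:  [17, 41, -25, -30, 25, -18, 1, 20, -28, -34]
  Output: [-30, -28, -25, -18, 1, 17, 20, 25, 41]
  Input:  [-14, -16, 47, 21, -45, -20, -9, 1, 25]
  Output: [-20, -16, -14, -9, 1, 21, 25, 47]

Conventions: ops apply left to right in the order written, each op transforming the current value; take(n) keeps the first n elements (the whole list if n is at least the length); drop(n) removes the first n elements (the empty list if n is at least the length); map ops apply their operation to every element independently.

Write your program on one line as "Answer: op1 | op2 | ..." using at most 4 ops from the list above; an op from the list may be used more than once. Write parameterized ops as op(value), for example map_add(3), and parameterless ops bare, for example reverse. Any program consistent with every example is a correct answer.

map_neg | sort_desc | drop(1) | map_neg

Check, running the answer program on each example:
  [-14, -17, 6, 42, -28, -30, -5, -39] -> [14, 17, -6, -42, 28, 30, 5, 39] -> [39, 30, 28, 17, 14, 5, -6, -42] -> [30, 28, 17, 14, 5, -6, -42] -> [-30, -28, -17, -14, -5, 6, 42]
  [-18, 43, 45, -10] -> [18, -43, -45, 10] -> [18, 10, -43, -45] -> [10, -43, -45] -> [-10, 43, 45]
  [18, -39, 31] -> [-18, 39, -31] -> [39, -18, -31] -> [-18, -31] -> [18, 31]
  [17, 41, -25, -30, 25, -18, 1, 20, -28, -34] -> [-17, -41, 25, 30, -25, 18, -1, -20, 28, 34] -> [34, 30, 28, 25, 18, -1, -17, -20, -25, -41] -> [30, 28, 25, 18, -1, -17, -20, -25, -41] -> [-30, -28, -25, -18, 1, 17, 20, 25, 41]
  [-14, -16, 47, 21, -45, -20, -9, 1, 25] -> [14, 16, -47, -21, 45, 20, 9, -1, -25] -> [45, 20, 16, 14, 9, -1, -21, -25, -47] -> [20, 16, 14, 9, -1, -21, -25, -47] -> [-20, -16, -14, -9, 1, 21, 25, 47]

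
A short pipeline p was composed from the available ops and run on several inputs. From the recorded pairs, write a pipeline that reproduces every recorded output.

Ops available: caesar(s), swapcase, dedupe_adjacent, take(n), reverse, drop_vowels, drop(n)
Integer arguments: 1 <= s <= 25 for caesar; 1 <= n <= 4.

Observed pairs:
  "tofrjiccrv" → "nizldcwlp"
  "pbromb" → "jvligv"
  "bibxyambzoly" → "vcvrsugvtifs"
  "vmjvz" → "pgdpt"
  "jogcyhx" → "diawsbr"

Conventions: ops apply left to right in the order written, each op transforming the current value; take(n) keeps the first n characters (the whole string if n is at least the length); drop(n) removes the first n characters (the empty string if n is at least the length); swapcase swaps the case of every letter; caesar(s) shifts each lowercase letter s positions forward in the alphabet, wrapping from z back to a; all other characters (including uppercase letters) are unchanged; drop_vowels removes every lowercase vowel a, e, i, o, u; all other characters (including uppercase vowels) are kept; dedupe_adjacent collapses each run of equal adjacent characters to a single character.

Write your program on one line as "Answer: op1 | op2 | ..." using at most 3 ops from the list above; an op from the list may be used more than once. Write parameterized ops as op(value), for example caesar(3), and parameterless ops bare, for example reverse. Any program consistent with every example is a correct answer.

caesar(13) | caesar(7) | dedupe_adjacent

Check, running the answer program on each example:
  "tofrjiccrv" -> "gbsewvppei" -> "nizldcwwlp" -> "nizldcwlp"
  "pbromb" -> "coebzo" -> "jvligv" -> "jvligv"
  "bibxyambzoly" -> "ovoklnzombyl" -> "vcvrsugvtifs" -> "vcvrsugvtifs"
  "vmjvz" -> "izwim" -> "pgdpt" -> "pgdpt"
  "jogcyhx" -> "wbtpluk" -> "diawsbr" -> "diawsbr"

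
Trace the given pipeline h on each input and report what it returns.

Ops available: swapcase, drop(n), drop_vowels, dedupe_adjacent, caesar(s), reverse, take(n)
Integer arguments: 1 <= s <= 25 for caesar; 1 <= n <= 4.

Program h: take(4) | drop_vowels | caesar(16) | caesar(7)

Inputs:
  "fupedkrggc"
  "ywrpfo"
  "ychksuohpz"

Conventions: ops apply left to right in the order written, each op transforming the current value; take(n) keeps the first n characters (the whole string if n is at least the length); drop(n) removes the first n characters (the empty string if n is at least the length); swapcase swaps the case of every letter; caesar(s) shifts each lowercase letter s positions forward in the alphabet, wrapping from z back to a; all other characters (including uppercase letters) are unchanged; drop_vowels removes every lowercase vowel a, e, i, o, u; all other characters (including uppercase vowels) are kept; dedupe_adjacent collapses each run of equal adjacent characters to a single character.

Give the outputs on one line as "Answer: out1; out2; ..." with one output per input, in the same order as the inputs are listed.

Execution, op by op:
  "fupedkrggc" -> "fupe" -> "fp" -> "vf" -> "cm"
  "ywrpfo" -> "ywrp" -> "ywrp" -> "omhf" -> "vtom"
  "ychksuohpz" -> "ychk" -> "ychk" -> "osxa" -> "vzeh"

"cm"; "vtom"; "vzeh"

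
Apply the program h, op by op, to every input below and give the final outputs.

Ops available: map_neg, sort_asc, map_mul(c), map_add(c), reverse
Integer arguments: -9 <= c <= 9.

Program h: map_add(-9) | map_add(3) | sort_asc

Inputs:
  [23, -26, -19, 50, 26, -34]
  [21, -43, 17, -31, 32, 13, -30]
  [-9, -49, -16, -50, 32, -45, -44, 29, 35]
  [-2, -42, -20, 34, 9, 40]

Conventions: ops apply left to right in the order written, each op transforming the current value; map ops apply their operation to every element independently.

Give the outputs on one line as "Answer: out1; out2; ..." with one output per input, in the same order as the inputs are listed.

Execution, op by op:
  [23, -26, -19, 50, 26, -34] -> [14, -35, -28, 41, 17, -43] -> [17, -32, -25, 44, 20, -40] -> [-40, -32, -25, 17, 20, 44]
  [21, -43, 17, -31, 32, 13, -30] -> [12, -52, 8, -40, 23, 4, -39] -> [15, -49, 11, -37, 26, 7, -36] -> [-49, -37, -36, 7, 11, 15, 26]
  [-9, -49, -16, -50, 32, -45, -44, 29, 35] -> [-18, -58, -25, -59, 23, -54, -53, 20, 26] -> [-15, -55, -22, -56, 26, -51, -50, 23, 29] -> [-56, -55, -51, -50, -22, -15, 23, 26, 29]
  [-2, -42, -20, 34, 9, 40] -> [-11, -51, -29, 25, 0, 31] -> [-8, -48, -26, 28, 3, 34] -> [-48, -26, -8, 3, 28, 34]

[-40, -32, -25, 17, 20, 44]; [-49, -37, -36, 7, 11, 15, 26]; [-56, -55, -51, -50, -22, -15, 23, 26, 29]; [-48, -26, -8, 3, 28, 34]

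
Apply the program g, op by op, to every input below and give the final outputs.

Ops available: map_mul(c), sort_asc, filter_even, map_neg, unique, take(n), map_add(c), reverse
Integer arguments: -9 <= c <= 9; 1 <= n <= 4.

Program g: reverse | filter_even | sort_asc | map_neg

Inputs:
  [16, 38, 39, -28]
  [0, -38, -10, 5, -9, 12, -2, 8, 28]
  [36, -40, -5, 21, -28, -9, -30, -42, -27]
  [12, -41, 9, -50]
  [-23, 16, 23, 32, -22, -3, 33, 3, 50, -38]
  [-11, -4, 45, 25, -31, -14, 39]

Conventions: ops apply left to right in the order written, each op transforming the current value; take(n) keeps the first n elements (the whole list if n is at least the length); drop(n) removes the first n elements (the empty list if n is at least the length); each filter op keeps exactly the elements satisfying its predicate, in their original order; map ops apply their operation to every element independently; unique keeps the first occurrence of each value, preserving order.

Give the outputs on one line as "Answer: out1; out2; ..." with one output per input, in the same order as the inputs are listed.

[28, -16, -38]; [38, 10, 2, 0, -8, -12, -28]; [42, 40, 30, 28, -36]; [50, -12]; [38, 22, -16, -32, -50]; [14, 4]

Execution, op by op:
  [16, 38, 39, -28] -> [-28, 39, 38, 16] -> [-28, 38, 16] -> [-28, 16, 38] -> [28, -16, -38]
  [0, -38, -10, 5, -9, 12, -2, 8, 28] -> [28, 8, -2, 12, -9, 5, -10, -38, 0] -> [28, 8, -2, 12, -10, -38, 0] -> [-38, -10, -2, 0, 8, 12, 28] -> [38, 10, 2, 0, -8, -12, -28]
  [36, -40, -5, 21, -28, -9, -30, -42, -27] -> [-27, -42, -30, -9, -28, 21, -5, -40, 36] -> [-42, -30, -28, -40, 36] -> [-42, -40, -30, -28, 36] -> [42, 40, 30, 28, -36]
  [12, -41, 9, -50] -> [-50, 9, -41, 12] -> [-50, 12] -> [-50, 12] -> [50, -12]
  [-23, 16, 23, 32, -22, -3, 33, 3, 50, -38] -> [-38, 50, 3, 33, -3, -22, 32, 23, 16, -23] -> [-38, 50, -22, 32, 16] -> [-38, -22, 16, 32, 50] -> [38, 22, -16, -32, -50]
  [-11, -4, 45, 25, -31, -14, 39] -> [39, -14, -31, 25, 45, -4, -11] -> [-14, -4] -> [-14, -4] -> [14, 4]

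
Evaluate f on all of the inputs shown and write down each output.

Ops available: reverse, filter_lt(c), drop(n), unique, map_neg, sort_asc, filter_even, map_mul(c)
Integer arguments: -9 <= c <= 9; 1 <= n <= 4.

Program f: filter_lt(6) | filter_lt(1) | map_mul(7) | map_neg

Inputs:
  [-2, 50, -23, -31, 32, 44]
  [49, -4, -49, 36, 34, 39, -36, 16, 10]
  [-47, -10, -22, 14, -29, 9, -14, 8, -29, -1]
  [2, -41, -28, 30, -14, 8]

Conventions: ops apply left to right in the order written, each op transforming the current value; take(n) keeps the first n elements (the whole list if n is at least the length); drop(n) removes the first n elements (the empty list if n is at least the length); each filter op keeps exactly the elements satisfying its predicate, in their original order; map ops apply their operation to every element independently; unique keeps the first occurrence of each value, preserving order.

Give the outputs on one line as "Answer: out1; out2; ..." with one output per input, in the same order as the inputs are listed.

Execution, op by op:
  [-2, 50, -23, -31, 32, 44] -> [-2, -23, -31] -> [-2, -23, -31] -> [-14, -161, -217] -> [14, 161, 217]
  [49, -4, -49, 36, 34, 39, -36, 16, 10] -> [-4, -49, -36] -> [-4, -49, -36] -> [-28, -343, -252] -> [28, 343, 252]
  [-47, -10, -22, 14, -29, 9, -14, 8, -29, -1] -> [-47, -10, -22, -29, -14, -29, -1] -> [-47, -10, -22, -29, -14, -29, -1] -> [-329, -70, -154, -203, -98, -203, -7] -> [329, 70, 154, 203, 98, 203, 7]
  [2, -41, -28, 30, -14, 8] -> [2, -41, -28, -14] -> [-41, -28, -14] -> [-287, -196, -98] -> [287, 196, 98]

[14, 161, 217]; [28, 343, 252]; [329, 70, 154, 203, 98, 203, 7]; [287, 196, 98]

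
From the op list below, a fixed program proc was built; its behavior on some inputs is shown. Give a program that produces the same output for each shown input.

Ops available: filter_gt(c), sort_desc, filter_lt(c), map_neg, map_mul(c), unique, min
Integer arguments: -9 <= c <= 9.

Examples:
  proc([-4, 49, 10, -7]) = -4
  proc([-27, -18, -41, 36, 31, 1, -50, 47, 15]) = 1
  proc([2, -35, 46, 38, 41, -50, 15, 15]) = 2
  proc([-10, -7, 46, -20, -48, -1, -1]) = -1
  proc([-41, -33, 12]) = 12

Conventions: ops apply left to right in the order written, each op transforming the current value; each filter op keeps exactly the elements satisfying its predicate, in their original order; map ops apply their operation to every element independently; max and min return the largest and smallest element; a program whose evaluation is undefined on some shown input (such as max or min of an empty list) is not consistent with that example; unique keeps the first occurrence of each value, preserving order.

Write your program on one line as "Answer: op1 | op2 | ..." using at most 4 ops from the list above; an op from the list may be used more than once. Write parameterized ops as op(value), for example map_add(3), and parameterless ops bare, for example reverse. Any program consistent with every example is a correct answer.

unique | filter_gt(-6) | min

Check, running the answer program on each example:
  [-4, 49, 10, -7] -> [-4, 49, 10, -7] -> [-4, 49, 10] -> -4
  [-27, -18, -41, 36, 31, 1, -50, 47, 15] -> [-27, -18, -41, 36, 31, 1, -50, 47, 15] -> [36, 31, 1, 47, 15] -> 1
  [2, -35, 46, 38, 41, -50, 15, 15] -> [2, -35, 46, 38, 41, -50, 15] -> [2, 46, 38, 41, 15] -> 2
  [-10, -7, 46, -20, -48, -1, -1] -> [-10, -7, 46, -20, -48, -1] -> [46, -1] -> -1
  [-41, -33, 12] -> [-41, -33, 12] -> [12] -> 12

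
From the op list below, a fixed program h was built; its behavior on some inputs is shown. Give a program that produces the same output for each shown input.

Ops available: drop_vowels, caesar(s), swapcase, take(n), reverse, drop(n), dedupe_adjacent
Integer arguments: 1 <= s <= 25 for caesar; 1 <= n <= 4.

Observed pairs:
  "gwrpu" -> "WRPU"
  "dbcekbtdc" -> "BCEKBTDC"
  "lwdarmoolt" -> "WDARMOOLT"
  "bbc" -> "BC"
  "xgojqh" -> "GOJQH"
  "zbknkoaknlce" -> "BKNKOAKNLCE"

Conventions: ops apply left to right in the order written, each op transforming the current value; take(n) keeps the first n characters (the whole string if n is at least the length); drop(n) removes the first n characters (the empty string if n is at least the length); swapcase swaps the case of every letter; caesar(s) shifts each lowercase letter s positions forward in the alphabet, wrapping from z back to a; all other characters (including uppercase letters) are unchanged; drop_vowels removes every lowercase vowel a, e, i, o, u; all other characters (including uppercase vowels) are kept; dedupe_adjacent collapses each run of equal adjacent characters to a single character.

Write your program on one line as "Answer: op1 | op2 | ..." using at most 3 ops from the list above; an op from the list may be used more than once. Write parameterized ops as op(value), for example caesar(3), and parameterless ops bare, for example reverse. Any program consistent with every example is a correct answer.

drop(1) | swapcase

Check, running the answer program on each example:
  "gwrpu" -> "wrpu" -> "WRPU"
  "dbcekbtdc" -> "bcekbtdc" -> "BCEKBTDC"
  "lwdarmoolt" -> "wdarmoolt" -> "WDARMOOLT"
  "bbc" -> "bc" -> "BC"
  "xgojqh" -> "gojqh" -> "GOJQH"
  "zbknkoaknlce" -> "bknkoaknlce" -> "BKNKOAKNLCE"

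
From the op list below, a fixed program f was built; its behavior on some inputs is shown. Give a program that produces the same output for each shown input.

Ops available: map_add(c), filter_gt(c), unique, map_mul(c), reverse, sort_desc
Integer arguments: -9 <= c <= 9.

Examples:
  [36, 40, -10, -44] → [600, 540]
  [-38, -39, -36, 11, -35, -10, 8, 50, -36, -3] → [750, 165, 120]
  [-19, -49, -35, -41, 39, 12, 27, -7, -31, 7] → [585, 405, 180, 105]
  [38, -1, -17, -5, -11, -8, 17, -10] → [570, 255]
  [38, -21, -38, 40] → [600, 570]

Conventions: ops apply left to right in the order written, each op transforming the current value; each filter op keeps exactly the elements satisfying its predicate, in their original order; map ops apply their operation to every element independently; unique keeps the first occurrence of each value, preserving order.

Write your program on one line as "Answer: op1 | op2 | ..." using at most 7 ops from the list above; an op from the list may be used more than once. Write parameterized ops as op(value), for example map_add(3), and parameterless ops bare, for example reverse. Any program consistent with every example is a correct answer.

map_mul(3) | map_mul(5) | reverse | unique | sort_desc | filter_gt(-8)

Check, running the answer program on each example:
  [36, 40, -10, -44] -> [108, 120, -30, -132] -> [540, 600, -150, -660] -> [-660, -150, 600, 540] -> [-660, -150, 600, 540] -> [600, 540, -150, -660] -> [600, 540]
  [-38, -39, -36, 11, -35, -10, 8, 50, -36, -3] -> [-114, -117, -108, 33, -105, -30, 24, 150, -108, -9] -> [-570, -585, -540, 165, -525, -150, 120, 750, -540, -45] -> [-45, -540, 750, 120, -150, -525, 165, -540, -585, -570] -> [-45, -540, 750, 120, -150, -525, 165, -585, -570] -> [750, 165, 120, -45, -150, -525, -540, -570, -585] -> [750, 165, 120]
  [-19, -49, -35, -41, 39, 12, 27, -7, -31, 7] -> [-57, -147, -105, -123, 117, 36, 81, -21, -93, 21] -> [-285, -735, -525, -615, 585, 180, 405, -105, -465, 105] -> [105, -465, -105, 405, 180, 585, -615, -525, -735, -285] -> [105, -465, -105, 405, 180, 585, -615, -525, -735, -285] -> [585, 405, 180, 105, -105, -285, -465, -525, -615, -735] -> [585, 405, 180, 105]
  [38, -1, -17, -5, -11, -8, 17, -10] -> [114, -3, -51, -15, -33, -24, 51, -30] -> [570, -15, -255, -75, -165, -120, 255, -150] -> [-150, 255, -120, -165, -75, -255, -15, 570] -> [-150, 255, -120, -165, -75, -255, -15, 570] -> [570, 255, -15, -75, -120, -150, -165, -255] -> [570, 255]
  [38, -21, -38, 40] -> [114, -63, -114, 120] -> [570, -315, -570, 600] -> [600, -570, -315, 570] -> [600, -570, -315, 570] -> [600, 570, -315, -570] -> [600, 570]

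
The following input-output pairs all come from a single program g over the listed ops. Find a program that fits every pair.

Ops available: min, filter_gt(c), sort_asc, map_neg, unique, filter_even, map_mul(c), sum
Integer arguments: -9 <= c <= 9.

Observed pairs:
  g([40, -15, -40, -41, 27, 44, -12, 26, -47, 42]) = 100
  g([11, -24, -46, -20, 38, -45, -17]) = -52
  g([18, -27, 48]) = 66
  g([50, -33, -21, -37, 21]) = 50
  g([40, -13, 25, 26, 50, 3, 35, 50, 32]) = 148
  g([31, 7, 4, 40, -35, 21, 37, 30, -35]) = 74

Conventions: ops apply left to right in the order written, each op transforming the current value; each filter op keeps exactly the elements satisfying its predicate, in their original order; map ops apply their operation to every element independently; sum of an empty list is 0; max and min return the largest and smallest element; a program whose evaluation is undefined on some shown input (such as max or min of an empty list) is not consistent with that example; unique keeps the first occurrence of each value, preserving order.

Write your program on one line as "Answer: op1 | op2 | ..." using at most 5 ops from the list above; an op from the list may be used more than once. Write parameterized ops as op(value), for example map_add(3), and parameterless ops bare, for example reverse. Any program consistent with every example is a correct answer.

sort_asc | unique | filter_even | sum

Check, running the answer program on each example:
  [40, -15, -40, -41, 27, 44, -12, 26, -47, 42] -> [-47, -41, -40, -15, -12, 26, 27, 40, 42, 44] -> [-47, -41, -40, -15, -12, 26, 27, 40, 42, 44] -> [-40, -12, 26, 40, 42, 44] -> 100
  [11, -24, -46, -20, 38, -45, -17] -> [-46, -45, -24, -20, -17, 11, 38] -> [-46, -45, -24, -20, -17, 11, 38] -> [-46, -24, -20, 38] -> -52
  [18, -27, 48] -> [-27, 18, 48] -> [-27, 18, 48] -> [18, 48] -> 66
  [50, -33, -21, -37, 21] -> [-37, -33, -21, 21, 50] -> [-37, -33, -21, 21, 50] -> [50] -> 50
  [40, -13, 25, 26, 50, 3, 35, 50, 32] -> [-13, 3, 25, 26, 32, 35, 40, 50, 50] -> [-13, 3, 25, 26, 32, 35, 40, 50] -> [26, 32, 40, 50] -> 148
  [31, 7, 4, 40, -35, 21, 37, 30, -35] -> [-35, -35, 4, 7, 21, 30, 31, 37, 40] -> [-35, 4, 7, 21, 30, 31, 37, 40] -> [4, 30, 40] -> 74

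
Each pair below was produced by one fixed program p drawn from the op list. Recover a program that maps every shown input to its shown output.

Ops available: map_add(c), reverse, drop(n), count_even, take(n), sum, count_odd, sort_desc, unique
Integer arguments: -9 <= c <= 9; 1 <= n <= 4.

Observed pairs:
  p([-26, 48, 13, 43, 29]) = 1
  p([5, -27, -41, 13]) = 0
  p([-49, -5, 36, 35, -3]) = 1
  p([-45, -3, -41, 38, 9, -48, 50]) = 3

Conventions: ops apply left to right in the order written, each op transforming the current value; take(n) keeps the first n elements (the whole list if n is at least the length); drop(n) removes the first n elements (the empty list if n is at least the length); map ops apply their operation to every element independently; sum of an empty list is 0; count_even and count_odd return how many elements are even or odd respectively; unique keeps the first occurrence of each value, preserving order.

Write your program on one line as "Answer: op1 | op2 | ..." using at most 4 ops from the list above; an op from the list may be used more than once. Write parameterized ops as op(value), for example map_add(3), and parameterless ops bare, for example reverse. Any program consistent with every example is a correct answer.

map_add(6) | drop(1) | count_even

Check, running the answer program on each example:
  [-26, 48, 13, 43, 29] -> [-20, 54, 19, 49, 35] -> [54, 19, 49, 35] -> 1
  [5, -27, -41, 13] -> [11, -21, -35, 19] -> [-21, -35, 19] -> 0
  [-49, -5, 36, 35, -3] -> [-43, 1, 42, 41, 3] -> [1, 42, 41, 3] -> 1
  [-45, -3, -41, 38, 9, -48, 50] -> [-39, 3, -35, 44, 15, -42, 56] -> [3, -35, 44, 15, -42, 56] -> 3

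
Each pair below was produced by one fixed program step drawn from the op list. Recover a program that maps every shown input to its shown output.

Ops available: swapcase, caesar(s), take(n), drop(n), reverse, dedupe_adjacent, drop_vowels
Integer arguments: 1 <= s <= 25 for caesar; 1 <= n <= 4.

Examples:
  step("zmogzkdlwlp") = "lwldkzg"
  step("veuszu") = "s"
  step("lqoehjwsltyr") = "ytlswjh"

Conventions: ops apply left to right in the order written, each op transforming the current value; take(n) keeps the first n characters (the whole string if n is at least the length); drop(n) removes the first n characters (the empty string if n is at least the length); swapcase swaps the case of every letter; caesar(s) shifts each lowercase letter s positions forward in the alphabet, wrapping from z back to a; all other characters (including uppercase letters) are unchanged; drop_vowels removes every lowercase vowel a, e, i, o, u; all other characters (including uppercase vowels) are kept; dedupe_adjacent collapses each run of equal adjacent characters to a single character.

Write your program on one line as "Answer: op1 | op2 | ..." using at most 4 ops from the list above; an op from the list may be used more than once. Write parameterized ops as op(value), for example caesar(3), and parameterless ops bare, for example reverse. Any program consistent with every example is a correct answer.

drop(2) | reverse | drop_vowels | drop(1)

Check, running the answer program on each example:
  "zmogzkdlwlp" -> "ogzkdlwlp" -> "plwldkzgo" -> "plwldkzg" -> "lwldkzg"
  "veuszu" -> "uszu" -> "uzsu" -> "zs" -> "s"
  "lqoehjwsltyr" -> "oehjwsltyr" -> "rytlswjheo" -> "rytlswjh" -> "ytlswjh"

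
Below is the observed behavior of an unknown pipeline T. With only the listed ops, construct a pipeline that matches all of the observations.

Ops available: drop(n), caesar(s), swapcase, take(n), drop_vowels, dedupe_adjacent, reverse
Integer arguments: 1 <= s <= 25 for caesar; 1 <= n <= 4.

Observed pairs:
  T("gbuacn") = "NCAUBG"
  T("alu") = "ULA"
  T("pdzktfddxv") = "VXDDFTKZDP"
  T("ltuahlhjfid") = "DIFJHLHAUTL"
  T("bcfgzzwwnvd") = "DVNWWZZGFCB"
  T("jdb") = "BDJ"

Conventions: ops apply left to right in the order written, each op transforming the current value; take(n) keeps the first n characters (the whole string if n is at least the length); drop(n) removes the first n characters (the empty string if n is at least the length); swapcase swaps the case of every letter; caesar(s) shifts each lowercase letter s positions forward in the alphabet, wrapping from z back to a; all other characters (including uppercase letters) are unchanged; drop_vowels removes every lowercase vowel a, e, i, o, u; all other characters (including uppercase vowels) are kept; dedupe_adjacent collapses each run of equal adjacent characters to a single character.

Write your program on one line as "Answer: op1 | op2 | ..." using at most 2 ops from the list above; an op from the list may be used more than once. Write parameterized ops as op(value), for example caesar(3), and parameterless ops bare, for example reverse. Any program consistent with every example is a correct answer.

reverse | swapcase

Check, running the answer program on each example:
  "gbuacn" -> "ncaubg" -> "NCAUBG"
  "alu" -> "ula" -> "ULA"
  "pdzktfddxv" -> "vxddftkzdp" -> "VXDDFTKZDP"
  "ltuahlhjfid" -> "difjhlhautl" -> "DIFJHLHAUTL"
  "bcfgzzwwnvd" -> "dvnwwzzgfcb" -> "DVNWWZZGFCB"
  "jdb" -> "bdj" -> "BDJ"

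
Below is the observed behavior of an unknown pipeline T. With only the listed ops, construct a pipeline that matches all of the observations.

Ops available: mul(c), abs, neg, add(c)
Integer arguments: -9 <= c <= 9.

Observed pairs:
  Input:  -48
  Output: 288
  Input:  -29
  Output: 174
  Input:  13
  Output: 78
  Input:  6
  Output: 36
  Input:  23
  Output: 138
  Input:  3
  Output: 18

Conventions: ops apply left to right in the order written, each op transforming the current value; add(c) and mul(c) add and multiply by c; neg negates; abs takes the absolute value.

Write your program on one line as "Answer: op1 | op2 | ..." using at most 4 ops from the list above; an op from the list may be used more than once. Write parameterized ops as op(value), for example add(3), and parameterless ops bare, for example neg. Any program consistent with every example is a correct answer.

mul(-6) | mul(-1) | abs

Check, running the answer program on each example:
  -48 -> 288 -> -288 -> 288
  -29 -> 174 -> -174 -> 174
  13 -> -78 -> 78 -> 78
  6 -> -36 -> 36 -> 36
  23 -> -138 -> 138 -> 138
  3 -> -18 -> 18 -> 18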